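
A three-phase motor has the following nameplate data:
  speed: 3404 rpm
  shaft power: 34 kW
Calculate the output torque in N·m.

95.4 N·m

ω = 2π × 3404/60 = 356.5 rad/s
τ = P/ω = 34000/356.5 = 95.4 N·m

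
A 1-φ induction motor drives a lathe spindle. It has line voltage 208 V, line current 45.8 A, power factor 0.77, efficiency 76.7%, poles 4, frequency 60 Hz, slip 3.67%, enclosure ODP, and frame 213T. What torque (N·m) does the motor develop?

31 N·m

P_in = V·I·cosφ = 208 × 45.8 × 0.77 = 7335 W
P_out = η·P_in = 0.767 × 7335 = 5626 W
n_s = 120×60/4 = 1800 rpm; n = 1800×(1−0.0367) = 1734 rpm
ω = 2π×1734/60 = 181.6 rad/s
τ = P_out/ω = 5626/181.6 = 31 N·m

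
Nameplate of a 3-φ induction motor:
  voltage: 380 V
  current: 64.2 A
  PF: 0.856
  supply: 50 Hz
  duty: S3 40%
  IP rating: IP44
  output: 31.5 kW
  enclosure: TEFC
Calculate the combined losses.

P_in = √3·V·I·cosφ = 1.732×380×64.2×0.856 = 36169 W
P_out = 31500 W
Losses = P_in − P_out = 36169 − 31500 = 4669 W

4.67 kW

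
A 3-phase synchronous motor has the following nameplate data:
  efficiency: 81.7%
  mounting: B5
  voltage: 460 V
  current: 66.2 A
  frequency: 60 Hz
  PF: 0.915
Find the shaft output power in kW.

P_in = √3·V·I·cosφ = 1.732 × 460 × 66.2 × 0.915 = 48260 W
P_out = η·P_in = 0.817 × 48260 = 39428 W

39.4 kW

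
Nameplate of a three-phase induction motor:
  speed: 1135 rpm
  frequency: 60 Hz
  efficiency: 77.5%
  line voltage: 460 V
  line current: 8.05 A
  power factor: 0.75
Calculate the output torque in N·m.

P_in = √3·V·I·cosφ = 1.732 × 460 × 8.05 × 0.75 = 4810 W
P_out = η·P_in = 0.775 × 4810 = 3728 W
n = 1135 rpm
ω = 2π×1135/60 = 118.9 rad/s
τ = P_out/ω = 3728/118.9 = 31.4 N·m

31.4 N·m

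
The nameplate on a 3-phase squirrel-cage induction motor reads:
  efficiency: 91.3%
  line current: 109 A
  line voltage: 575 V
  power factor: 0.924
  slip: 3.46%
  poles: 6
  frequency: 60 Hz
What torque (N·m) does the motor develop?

P_in = √3·V·I·cosφ = 1.732 × 575 × 109 × 0.924 = 100303 W
P_out = η·P_in = 0.913 × 100303 = 91577 W
n_s = 120×60/6 = 1200 rpm; n = 1200×(1−0.0346) = 1158 rpm
ω = 2π×1158/60 = 121.3 rad/s
τ = P_out/ω = 91577/121.3 = 755 N·m

755 N·m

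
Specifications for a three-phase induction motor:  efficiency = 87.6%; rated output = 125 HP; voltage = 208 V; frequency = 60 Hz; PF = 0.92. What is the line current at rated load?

321 A

P_out = 125 × 746 = 93250 W
P_in = P_out / η = 93250 / 0.876 = 106450 W
I_L = P_in / (√3·V_L·cosφ) = 106450 / (1.732 × 208 × 0.92) = 321 A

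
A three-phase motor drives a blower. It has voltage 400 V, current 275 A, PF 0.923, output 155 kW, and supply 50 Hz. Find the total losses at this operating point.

20.9 kW

P_in = √3·V·I·cosφ = 1.732×400×275×0.923 = 175850 W
P_out = 155000 W
Losses = P_in − P_out = 175850 − 155000 = 20850 W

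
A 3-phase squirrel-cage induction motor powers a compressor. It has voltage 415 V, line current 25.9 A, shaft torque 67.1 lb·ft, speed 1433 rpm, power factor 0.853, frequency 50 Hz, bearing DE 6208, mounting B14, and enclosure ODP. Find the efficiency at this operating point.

τ = 67.1 lb·ft × 1.356 = 90.99 N·m
ω = 2π × 1433/60 = 150.1 rad/s; P_out = τω = 90.99 × 150.1 = 13658 W
P_in = √3·V_L·I_L·cosφ = 1.732 × 415 × 25.9 × 0.853 = 15880 W
η = P_out / P_in = 13658 / 15880 = 0.860 = 86.0%

86.0 %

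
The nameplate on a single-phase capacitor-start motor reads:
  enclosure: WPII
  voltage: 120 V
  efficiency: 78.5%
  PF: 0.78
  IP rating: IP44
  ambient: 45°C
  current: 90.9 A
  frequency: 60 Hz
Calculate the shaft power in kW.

6.68 kW

P_in = V·I·cosφ = 120 × 90.9 × 0.78 = 8508 W
P_out = η·P_in = 0.785 × 8508 = 6679 W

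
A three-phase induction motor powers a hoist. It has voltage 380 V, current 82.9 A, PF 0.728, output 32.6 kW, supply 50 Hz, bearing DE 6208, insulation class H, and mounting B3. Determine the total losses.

P_in = √3·V·I·cosφ = 1.732×380×82.9×0.728 = 39721 W
P_out = 32600 W
Losses = P_in − P_out = 39721 − 32600 = 7121 W

7.12 kW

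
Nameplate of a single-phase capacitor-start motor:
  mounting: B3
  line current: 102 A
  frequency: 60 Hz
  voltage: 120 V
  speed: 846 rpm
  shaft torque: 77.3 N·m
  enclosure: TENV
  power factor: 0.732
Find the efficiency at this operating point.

76.4 %

ω = 2π × 846/60 = 88.59 rad/s; P_out = τω = 77.3 × 88.59 = 6848 W
P_in = V·I·cosφ = 120 × 102 × 0.732 = 8960 W
η = P_out / P_in = 6848 / 8960 = 0.764 = 76.4%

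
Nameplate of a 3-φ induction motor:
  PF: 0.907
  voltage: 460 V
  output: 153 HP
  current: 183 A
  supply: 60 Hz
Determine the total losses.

18.1 kW

P_in = √3·V·I·cosφ = 1.732×460×183×0.907 = 132240 W
P_out = 153×746 = 114138 W
Losses = P_in − P_out = 132240 − 114138 = 18102 W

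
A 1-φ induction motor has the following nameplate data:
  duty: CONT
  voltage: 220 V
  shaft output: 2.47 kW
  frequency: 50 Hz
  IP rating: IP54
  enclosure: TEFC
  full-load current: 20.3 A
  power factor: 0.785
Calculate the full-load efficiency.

70.5 %

P_out = 2.47 kW = 2470 W
P_in = V·I·cosφ = 220 × 20.3 × 0.785 = 3506 W
η = P_out / P_in = 2470 / 3506 = 0.705 = 70.5%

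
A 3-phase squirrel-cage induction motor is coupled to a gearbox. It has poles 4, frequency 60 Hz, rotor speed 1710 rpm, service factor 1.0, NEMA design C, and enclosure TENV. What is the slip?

n_s = 120f/p = 120×60/4 = 1800 rpm
s = (n_s − n)/n_s = (1800 − 1710)/1800 = 0.0500

5.00 %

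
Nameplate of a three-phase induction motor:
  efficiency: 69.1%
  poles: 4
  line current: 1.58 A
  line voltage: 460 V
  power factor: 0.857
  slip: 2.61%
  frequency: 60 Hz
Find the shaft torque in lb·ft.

P_in = √3·V·I·cosφ = 1.732 × 460 × 1.58 × 0.857 = 1079 W
P_out = η·P_in = 0.691 × 1079 = 746 W
n_s = 120×60/4 = 1800 rpm; n = 1800×(1−0.0261) = 1753 rpm
ω = 2π×1753/60 = 183.6 rad/s
τ = P_out/ω = 746/183.6 = 4.063 N·m
In lb·ft: 4.063/1.356 = 3 lb·ft

3 lb·ft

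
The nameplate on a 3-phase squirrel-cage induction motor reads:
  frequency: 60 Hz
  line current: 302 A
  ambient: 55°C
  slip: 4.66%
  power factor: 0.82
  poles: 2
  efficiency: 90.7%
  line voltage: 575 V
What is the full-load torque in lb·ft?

P_in = √3·V·I·cosφ = 1.732 × 575 × 302 × 0.82 = 246625 W
P_out = η·P_in = 0.907 × 246625 = 223689 W
n_s = 120×60/2 = 3600 rpm; n = 3600×(1−0.0466) = 3432 rpm
ω = 2π×3432/60 = 359.4 rad/s
τ = P_out/ω = 223689/359.4 = 622.4 N·m
In lb·ft: 622.4/1.356 = 459 lb·ft

459 lb·ft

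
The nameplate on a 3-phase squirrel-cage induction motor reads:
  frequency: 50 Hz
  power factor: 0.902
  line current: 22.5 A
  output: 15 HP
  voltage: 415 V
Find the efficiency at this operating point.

P_out = 15 × 746 = 11190 W
P_in = √3·V_L·I_L·cosφ = 1.732 × 415 × 22.5 × 0.902 = 14588 W
η = P_out / P_in = 11190 / 14588 = 0.767 = 76.7%

76.7 %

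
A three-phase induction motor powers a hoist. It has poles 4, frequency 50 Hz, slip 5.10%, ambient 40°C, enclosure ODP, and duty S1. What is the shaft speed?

n_s = 120f/p = 120×50/4 = 1500 rpm
n = n_s(1 − s) = 1500 × (1 − 0.051) = 1424 rpm

1424 rpm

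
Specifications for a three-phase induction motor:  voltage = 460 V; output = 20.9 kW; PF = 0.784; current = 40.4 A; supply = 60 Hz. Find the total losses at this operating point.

4340 W

P_in = √3·V·I·cosφ = 1.732×460×40.4×0.784 = 25235 W
P_out = 20900 W
Losses = P_in − P_out = 25235 − 20900 = 4335 W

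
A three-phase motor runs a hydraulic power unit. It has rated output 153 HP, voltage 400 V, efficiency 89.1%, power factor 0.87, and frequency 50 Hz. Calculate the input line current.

P_out = 153 × 746 = 114138 W
P_in = P_out / η = 114138 / 0.891 = 128101 W
I_L = P_in / (√3·V_L·cosφ) = 128101 / (1.732 × 400 × 0.87) = 213 A

213 A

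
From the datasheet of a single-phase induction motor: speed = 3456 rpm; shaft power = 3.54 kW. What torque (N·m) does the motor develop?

9.78 N·m

ω = 2π × 3456/60 = 361.9 rad/s
τ = P/ω = 3540/361.9 = 9.78 N·m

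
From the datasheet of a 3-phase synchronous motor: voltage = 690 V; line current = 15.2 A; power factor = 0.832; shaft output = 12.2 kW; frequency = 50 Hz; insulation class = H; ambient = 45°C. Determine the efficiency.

80.7 %

P_out = 12.2 kW = 12200 W
P_in = √3·V_L·I_L·cosφ = 1.732 × 690 × 15.2 × 0.832 = 15113 W
η = P_out / P_in = 12200 / 15113 = 0.807 = 80.7%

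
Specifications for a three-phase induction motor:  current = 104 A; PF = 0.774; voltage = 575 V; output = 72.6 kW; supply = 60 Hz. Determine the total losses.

P_in = √3·V·I·cosφ = 1.732×575×104×0.774 = 80166 W
P_out = 72600 W
Losses = P_in − P_out = 80166 − 72600 = 7566 W

7.57 kW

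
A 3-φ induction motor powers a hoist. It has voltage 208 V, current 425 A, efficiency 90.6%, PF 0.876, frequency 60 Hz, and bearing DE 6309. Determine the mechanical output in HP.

163 HP

P_in = √3·V·I·cosφ = 1.732 × 208 × 425 × 0.876 = 134123 W
P_out = η·P_in = 0.906 × 134123 = 121515 W
= 121515/746 = 163 HP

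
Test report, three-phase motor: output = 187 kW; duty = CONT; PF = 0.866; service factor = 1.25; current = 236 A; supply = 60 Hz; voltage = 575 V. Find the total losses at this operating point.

P_in = √3·V·I·cosφ = 1.732×575×236×0.866 = 203538 W
P_out = 187000 W
Losses = P_in − P_out = 203538 − 187000 = 16538 W

16500 W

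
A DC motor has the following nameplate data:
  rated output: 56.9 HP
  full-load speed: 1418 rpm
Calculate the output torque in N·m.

P_out = 56.9 × 746 = 42447 W
ω = 2π × 1418/60 = 148.5 rad/s
τ = P_out/ω = 42447/148.5 = 286 N·m

286 N·m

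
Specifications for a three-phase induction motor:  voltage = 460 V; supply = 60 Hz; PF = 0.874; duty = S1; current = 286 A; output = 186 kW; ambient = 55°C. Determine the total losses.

13.2 kW

P_in = √3·V·I·cosφ = 1.732×460×286×0.874 = 199151 W
P_out = 186000 W
Losses = P_in − P_out = 199151 − 186000 = 13151 W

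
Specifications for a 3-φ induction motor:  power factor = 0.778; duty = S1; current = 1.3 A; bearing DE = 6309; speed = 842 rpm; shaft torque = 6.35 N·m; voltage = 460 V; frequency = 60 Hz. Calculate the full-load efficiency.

ω = 2π × 842/60 = 88.17 rad/s; P_out = τω = 6.35 × 88.17 = 560 W
P_in = √3·V_L·I_L·cosφ = 1.732 × 460 × 1.3 × 0.778 = 806 W
η = P_out / P_in = 560 / 806 = 0.695 = 69.5%

69.5 %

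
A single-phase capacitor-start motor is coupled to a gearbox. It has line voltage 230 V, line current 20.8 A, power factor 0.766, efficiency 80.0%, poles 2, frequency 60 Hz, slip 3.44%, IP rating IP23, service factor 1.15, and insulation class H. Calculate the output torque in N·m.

P_in = V·I·cosφ = 230 × 20.8 × 0.766 = 3665 W
P_out = η·P_in = 0.8 × 3665 = 2932 W
n_s = 120×60/2 = 3600 rpm; n = 3600×(1−0.0344) = 3476 rpm
ω = 2π×3476/60 = 364 rad/s
τ = P_out/ω = 2932/364 = 8.05 N·m

8.05 N·m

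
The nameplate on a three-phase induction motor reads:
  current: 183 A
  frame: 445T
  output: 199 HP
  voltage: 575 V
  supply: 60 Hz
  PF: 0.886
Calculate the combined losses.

13 kW

P_in = √3·V·I·cosφ = 1.732×575×183×0.886 = 161473 W
P_out = 199×746 = 148454 W
Losses = P_in − P_out = 161473 − 148454 = 13019 W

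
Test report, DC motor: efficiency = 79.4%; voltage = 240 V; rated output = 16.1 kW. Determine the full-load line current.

P_out = 16.1 kW = 16100 W
P_in = P_out / η = 16100 / 0.794 = 20277 W
I = P_in / V = 20277 / 240 = 84.5 A

84.5 A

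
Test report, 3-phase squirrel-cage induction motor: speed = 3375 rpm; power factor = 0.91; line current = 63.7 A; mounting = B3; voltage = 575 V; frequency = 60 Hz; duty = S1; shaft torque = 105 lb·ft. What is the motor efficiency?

87.2 %

τ = 105 lb·ft × 1.356 = 142.4 N·m
ω = 2π × 3375/60 = 353.4 rad/s; P_out = τω = 142.4 × 353.4 = 50324 W
P_in = √3·V_L·I_L·cosφ = 1.732 × 575 × 63.7 × 0.91 = 57729 W
η = P_out / P_in = 50324 / 57729 = 0.872 = 87.2%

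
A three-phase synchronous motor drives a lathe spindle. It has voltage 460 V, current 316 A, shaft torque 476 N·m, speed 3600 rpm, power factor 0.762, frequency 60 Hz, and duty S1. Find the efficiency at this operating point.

93.5 %

ω = 2π × 3600/60 = 377 rad/s; P_out = τω = 476 × 377 = 179452 W
P_in = √3·V_L·I_L·cosφ = 1.732 × 460 × 316 × 0.762 = 191844 W
η = P_out / P_in = 179452 / 191844 = 0.935 = 93.5%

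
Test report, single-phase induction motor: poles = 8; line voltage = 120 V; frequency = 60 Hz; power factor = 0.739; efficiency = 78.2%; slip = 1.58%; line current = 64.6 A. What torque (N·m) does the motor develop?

P_in = V·I·cosφ = 120 × 64.6 × 0.739 = 5729 W
P_out = η·P_in = 0.782 × 5729 = 4480 W
n_s = 120×60/8 = 900 rpm; n = 900×(1−0.0158) = 886 rpm
ω = 2π×886/60 = 92.78 rad/s
τ = P_out/ω = 4480/92.78 = 48.3 N·m

48.3 N·m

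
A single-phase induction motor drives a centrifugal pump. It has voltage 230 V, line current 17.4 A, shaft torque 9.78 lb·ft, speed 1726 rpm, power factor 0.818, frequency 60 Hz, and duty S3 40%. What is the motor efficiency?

73.2 %

τ = 9.78 lb·ft × 1.356 = 13.26 N·m
ω = 2π × 1726/60 = 180.7 rad/s; P_out = τω = 13.26 × 180.7 = 2396 W
P_in = V·I·cosφ = 230 × 17.4 × 0.818 = 3274 W
η = P_out / P_in = 2396 / 3274 = 0.732 = 73.2%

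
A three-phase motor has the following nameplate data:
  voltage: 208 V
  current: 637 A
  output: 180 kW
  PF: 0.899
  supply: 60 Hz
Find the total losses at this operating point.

26300 W

P_in = √3·V·I·cosφ = 1.732×208×637×0.899 = 206305 W
P_out = 180000 W
Losses = P_in − P_out = 206305 − 180000 = 26305 W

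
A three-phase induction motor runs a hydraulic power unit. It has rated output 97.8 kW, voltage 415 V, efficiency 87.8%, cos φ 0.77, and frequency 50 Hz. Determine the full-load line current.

P_out = 97.8 kW = 97800 W
P_in = P_out / η = 97800 / 0.878 = 111390 W
I_L = P_in / (√3·V_L·cosφ) = 111390 / (1.732 × 415 × 0.77) = 201 A

201 A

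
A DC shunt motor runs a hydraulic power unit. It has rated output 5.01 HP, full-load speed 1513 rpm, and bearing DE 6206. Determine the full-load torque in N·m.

23.6 N·m

P_out = 5.01 × 746 = 3737 W
ω = 2π × 1513/60 = 158.4 rad/s
τ = P_out/ω = 3737/158.4 = 23.6 N·m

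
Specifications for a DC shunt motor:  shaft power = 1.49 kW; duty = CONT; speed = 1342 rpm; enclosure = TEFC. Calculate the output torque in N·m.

10.6 N·m

ω = 2π × 1342/60 = 140.5 rad/s
τ = P/ω = 1490/140.5 = 10.6 N·m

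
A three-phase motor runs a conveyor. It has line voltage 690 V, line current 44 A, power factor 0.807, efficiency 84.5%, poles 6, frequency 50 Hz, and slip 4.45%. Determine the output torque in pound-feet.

P_in = √3·V·I·cosφ = 1.732 × 690 × 44 × 0.807 = 42435 W
P_out = η·P_in = 0.845 × 42435 = 35858 W
n_s = 120×50/6 = 1000 rpm; n = 1000×(1−0.0445) = 956 rpm
ω = 2π×956/60 = 100.1 rad/s
τ = P_out/ω = 35858/100.1 = 358.2 N·m
In lb·ft: 358.2/1.356 = 264 lb·ft

264 lb·ft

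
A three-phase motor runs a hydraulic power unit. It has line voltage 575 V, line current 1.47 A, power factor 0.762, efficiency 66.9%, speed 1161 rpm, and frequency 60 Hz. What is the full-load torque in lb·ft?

4.53 lb·ft

P_in = √3·V·I·cosφ = 1.732 × 575 × 1.47 × 0.762 = 1116 W
P_out = η·P_in = 0.669 × 1116 = 747 W
n = 1161 rpm
ω = 2π×1161/60 = 121.6 rad/s
τ = P_out/ω = 747/121.6 = 6.143 N·m
In lb·ft: 6.143/1.356 = 4.53 lb·ft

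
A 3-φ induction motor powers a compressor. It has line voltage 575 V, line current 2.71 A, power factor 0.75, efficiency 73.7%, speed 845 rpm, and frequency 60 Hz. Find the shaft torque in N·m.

16.9 N·m

P_in = √3·V·I·cosφ = 1.732 × 575 × 2.71 × 0.75 = 2024 W
P_out = η·P_in = 0.737 × 2024 = 1492 W
n = 845 rpm
ω = 2π×845/60 = 88.49 rad/s
τ = P_out/ω = 1492/88.49 = 16.9 N·m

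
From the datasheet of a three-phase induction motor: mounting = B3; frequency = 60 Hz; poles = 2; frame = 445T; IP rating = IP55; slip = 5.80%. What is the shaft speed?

3391 rpm

n_s = 120f/p = 120×60/2 = 3600 rpm
n = n_s(1 − s) = 3600 × (1 − 0.058) = 3391 rpm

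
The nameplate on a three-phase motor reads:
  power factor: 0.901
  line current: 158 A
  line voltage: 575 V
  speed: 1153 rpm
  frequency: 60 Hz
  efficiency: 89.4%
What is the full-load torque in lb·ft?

774 lb·ft

P_in = √3·V·I·cosφ = 1.732 × 575 × 158 × 0.901 = 141774 W
P_out = η·P_in = 0.894 × 141774 = 126746 W
n = 1153 rpm
ω = 2π×1153/60 = 120.7 rad/s
τ = P_out/ω = 126746/120.7 = 1050 N·m
In lb·ft: 1050/1.356 = 774 lb·ft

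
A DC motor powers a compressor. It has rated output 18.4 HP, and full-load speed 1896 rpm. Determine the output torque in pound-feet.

51 lb·ft

P_out = 18.4 × 746 = 13726 W
ω = 2π × 1896/60 = 198.5 rad/s
τ = P_out/ω = 13726/198.5 = 69.15 N·m
In lb·ft: 69.15/1.356 = 51 lb·ft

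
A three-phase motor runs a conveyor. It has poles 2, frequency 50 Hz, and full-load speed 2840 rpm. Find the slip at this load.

5.33 %

n_s = 120f/p = 120×50/2 = 3000 rpm
s = (n_s − n)/n_s = (3000 − 2840)/3000 = 0.0533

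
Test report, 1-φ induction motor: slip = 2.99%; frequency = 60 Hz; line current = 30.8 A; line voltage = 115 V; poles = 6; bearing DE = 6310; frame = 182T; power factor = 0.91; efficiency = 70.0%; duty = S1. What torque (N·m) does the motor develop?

18.5 N·m

P_in = V·I·cosφ = 115 × 30.8 × 0.91 = 3223 W
P_out = η·P_in = 0.7 × 3223 = 2256 W
n_s = 120×60/6 = 1200 rpm; n = 1200×(1−0.0299) = 1164 rpm
ω = 2π×1164/60 = 121.9 rad/s
τ = P_out/ω = 2256/121.9 = 18.5 N·m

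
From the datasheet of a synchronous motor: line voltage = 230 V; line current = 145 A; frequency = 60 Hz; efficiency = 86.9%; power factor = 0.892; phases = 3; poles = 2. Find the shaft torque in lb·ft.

87.6 lb·ft

P_in = √3·V·I·cosφ = 1.732 × 230 × 145 × 0.892 = 51524 W
P_out = η·P_in = 0.869 × 51524 = 44774 W
n = n_s = 120×60/2 = 3600 rpm (synchronous)
ω = 2π×3600/60 = 377 rad/s
τ = P_out/ω = 44774/377 = 118.8 N·m
In lb·ft: 118.8/1.356 = 87.6 lb·ft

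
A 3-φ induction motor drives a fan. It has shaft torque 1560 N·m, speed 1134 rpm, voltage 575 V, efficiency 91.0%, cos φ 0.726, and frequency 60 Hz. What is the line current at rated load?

282 A

ω = 2π×1134/60 = 118.8 rad/s; P_out = τω = 1560 × 118.8 = 185328 W
P_in = P_out / η = 185328 / 0.910 = 203657 W
I_L = P_in / (√3·V_L·cosφ) = 203657 / (1.732 × 575 × 0.726) = 282 A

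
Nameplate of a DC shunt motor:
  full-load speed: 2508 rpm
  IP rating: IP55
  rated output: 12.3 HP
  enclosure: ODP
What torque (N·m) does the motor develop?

P_out = 12.3 × 746 = 9176 W
ω = 2π × 2508/60 = 262.6 rad/s
τ = P_out/ω = 9176/262.6 = 34.9 N·m

34.9 N·m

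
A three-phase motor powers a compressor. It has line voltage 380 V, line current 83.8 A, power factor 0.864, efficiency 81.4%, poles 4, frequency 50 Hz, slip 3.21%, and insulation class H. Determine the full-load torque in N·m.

P_in = √3·V·I·cosφ = 1.732 × 380 × 83.8 × 0.864 = 47653 W
P_out = η·P_in = 0.814 × 47653 = 38790 W
n_s = 120×50/4 = 1500 rpm; n = 1500×(1−0.0321) = 1452 rpm
ω = 2π×1452/60 = 152.1 rad/s
τ = P_out/ω = 38790/152.1 = 255 N·m

255 N·m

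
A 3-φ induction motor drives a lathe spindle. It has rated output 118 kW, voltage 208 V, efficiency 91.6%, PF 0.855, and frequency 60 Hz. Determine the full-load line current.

P_out = 118 kW = 118000 W
P_in = P_out / η = 118000 / 0.916 = 128821 W
I_L = P_in / (√3·V_L·cosφ) = 128821 / (1.732 × 208 × 0.855) = 418 A

418 A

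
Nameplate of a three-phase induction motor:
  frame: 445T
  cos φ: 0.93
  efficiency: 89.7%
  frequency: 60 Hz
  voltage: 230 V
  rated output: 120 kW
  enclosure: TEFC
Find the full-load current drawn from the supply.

P_out = 120 kW = 120000 W
P_in = P_out / η = 120000 / 0.897 = 133779 W
I_L = P_in / (√3·V_L·cosφ) = 133779 / (1.732 × 230 × 0.93) = 361 A

361 A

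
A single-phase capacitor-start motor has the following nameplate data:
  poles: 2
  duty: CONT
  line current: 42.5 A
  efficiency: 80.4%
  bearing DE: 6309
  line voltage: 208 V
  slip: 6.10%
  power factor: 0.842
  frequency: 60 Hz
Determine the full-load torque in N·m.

P_in = V·I·cosφ = 208 × 42.5 × 0.842 = 7443 W
P_out = η·P_in = 0.804 × 7443 = 5984 W
n_s = 120×60/2 = 3600 rpm; n = 3600×(1−0.061) = 3380 rpm
ω = 2π×3380/60 = 354 rad/s
τ = P_out/ω = 5984/354 = 16.9 N·m

16.9 N·m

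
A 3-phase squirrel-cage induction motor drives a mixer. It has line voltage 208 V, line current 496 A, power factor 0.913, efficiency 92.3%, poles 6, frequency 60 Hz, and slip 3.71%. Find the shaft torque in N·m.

P_in = √3·V·I·cosφ = 1.732 × 208 × 496 × 0.913 = 163141 W
P_out = η·P_in = 0.923 × 163141 = 150579 W
n_s = 120×60/6 = 1200 rpm; n = 1200×(1−0.0371) = 1155 rpm
ω = 2π×1155/60 = 121 rad/s
τ = P_out/ω = 150579/121 = 1240 N·m

1240 N·m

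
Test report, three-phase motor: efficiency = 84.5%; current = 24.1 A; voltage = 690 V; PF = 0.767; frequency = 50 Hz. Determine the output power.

P_in = √3·V·I·cosφ = 1.732 × 690 × 24.1 × 0.767 = 22091 W
P_out = η·P_in = 0.845 × 22091 = 18667 W

18.7 kW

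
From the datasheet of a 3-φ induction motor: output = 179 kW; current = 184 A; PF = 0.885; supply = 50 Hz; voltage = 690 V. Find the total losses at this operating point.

15600 W

P_in = √3·V·I·cosφ = 1.732×690×184×0.885 = 194607 W
P_out = 179000 W
Losses = P_in − P_out = 194607 − 179000 = 15607 W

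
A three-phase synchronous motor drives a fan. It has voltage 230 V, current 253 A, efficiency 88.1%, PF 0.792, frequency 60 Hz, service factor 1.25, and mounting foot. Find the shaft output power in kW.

P_in = √3·V·I·cosφ = 1.732 × 230 × 253 × 0.792 = 79822 W
P_out = η·P_in = 0.881 × 79822 = 70323 W

70.3 kW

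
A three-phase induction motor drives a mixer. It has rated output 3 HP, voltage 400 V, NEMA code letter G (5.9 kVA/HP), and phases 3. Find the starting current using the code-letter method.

25.5 A

S_LR = 5.9 × 3 = 17.7 kVA
I_LR = S_LR/(√3·V_L) = 17700/(1.732×400) = 25.5 A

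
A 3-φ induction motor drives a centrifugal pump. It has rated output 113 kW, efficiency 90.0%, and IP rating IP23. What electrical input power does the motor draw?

126 kW

P_out = 113000 W
P_in = P_out/η = 113000/0.9 = 125556 W = 126 kW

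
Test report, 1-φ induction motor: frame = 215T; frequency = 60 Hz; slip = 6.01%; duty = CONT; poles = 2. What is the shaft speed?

n_s = 120f/p = 120×60/2 = 3600 rpm
n = n_s(1 − s) = 3600 × (1 − 0.0601) = 3384 rpm

3384 rpm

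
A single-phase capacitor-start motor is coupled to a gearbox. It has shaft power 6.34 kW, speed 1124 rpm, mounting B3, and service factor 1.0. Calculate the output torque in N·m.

ω = 2π × 1124/60 = 117.7 rad/s
τ = P/ω = 6340/117.7 = 53.9 N·m

53.9 N·m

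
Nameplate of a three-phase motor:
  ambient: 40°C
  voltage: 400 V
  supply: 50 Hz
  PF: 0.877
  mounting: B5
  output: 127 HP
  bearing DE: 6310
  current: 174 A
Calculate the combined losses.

P_in = √3·V·I·cosφ = 1.732×400×174×0.877 = 105720 W
P_out = 127×746 = 94742 W
Losses = P_in − P_out = 105720 − 94742 = 10978 W

11 kW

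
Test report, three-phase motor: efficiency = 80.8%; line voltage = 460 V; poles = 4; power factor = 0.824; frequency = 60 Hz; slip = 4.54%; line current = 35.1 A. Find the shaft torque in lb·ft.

P_in = √3·V·I·cosφ = 1.732 × 460 × 35.1 × 0.824 = 23043 W
P_out = η·P_in = 0.808 × 23043 = 18619 W
n_s = 120×60/4 = 1800 rpm; n = 1800×(1−0.0454) = 1718 rpm
ω = 2π×1718/60 = 179.9 rad/s
τ = P_out/ω = 18619/179.9 = 103.5 N·m
In lb·ft: 103.5/1.356 = 76.3 lb·ft

76.3 lb·ft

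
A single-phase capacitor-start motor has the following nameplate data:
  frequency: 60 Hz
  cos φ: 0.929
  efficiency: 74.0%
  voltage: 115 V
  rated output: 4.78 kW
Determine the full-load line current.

P_out = 4.78 kW = 4780 W
P_in = P_out / η = 4780 / 0.740 = 6459 W
I = P_in / (V·cosφ) = 6459 / (115 × 0.929) = 60.5 A

60.5 A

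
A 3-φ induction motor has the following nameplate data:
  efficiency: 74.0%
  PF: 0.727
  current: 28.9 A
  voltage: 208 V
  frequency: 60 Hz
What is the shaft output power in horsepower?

P_in = √3·V·I·cosφ = 1.732 × 208 × 28.9 × 0.727 = 7569 W
P_out = η·P_in = 0.74 × 7569 = 5601 W
= 5601/746 = 7.51 HP

7.51 HP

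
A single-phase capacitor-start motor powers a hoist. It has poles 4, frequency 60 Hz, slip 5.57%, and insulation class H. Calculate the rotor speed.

1700 rpm

n_s = 120f/p = 120×60/4 = 1800 rpm
n = n_s(1 − s) = 1800 × (1 − 0.0557) = 1700 rpm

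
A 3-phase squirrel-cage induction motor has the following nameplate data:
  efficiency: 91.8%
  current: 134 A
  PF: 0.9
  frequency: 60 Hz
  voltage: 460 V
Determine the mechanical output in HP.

118 HP

P_in = √3·V·I·cosφ = 1.732 × 460 × 134 × 0.9 = 96084 W
P_out = η·P_in = 0.918 × 96084 = 88205 W
= 88205/746 = 118 HP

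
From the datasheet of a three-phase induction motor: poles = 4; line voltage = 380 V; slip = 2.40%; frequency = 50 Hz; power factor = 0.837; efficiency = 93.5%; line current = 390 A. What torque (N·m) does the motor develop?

P_in = √3·V·I·cosφ = 1.732 × 380 × 390 × 0.837 = 214843 W
P_out = η·P_in = 0.935 × 214843 = 200878 W
n_s = 120×50/4 = 1500 rpm; n = 1500×(1−0.024) = 1464 rpm
ω = 2π×1464/60 = 153.3 rad/s
τ = P_out/ω = 200878/153.3 = 1310 N·m

1310 N·m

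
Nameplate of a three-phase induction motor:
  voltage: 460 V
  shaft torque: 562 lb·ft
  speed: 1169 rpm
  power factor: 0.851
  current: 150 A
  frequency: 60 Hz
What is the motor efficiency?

τ = 562 lb·ft × 1.356 = 762.1 N·m
ω = 2π × 1169/60 = 122.4 rad/s; P_out = τω = 762.1 × 122.4 = 93281 W
P_in = √3·V_L·I_L·cosφ = 1.732 × 460 × 150 × 0.851 = 101701 W
η = P_out / P_in = 93281 / 101701 = 0.917 = 91.7%

91.7 %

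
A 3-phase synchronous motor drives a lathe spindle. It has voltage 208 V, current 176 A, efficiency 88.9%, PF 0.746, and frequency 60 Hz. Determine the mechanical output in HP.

56.4 HP

P_in = √3·V·I·cosφ = 1.732 × 208 × 176 × 0.746 = 47300 W
P_out = η·P_in = 0.889 × 47300 = 42050 W
= 42050/746 = 56.4 HP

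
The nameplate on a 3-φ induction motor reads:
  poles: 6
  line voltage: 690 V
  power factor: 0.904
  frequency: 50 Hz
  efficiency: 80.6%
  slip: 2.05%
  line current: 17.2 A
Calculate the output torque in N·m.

146 N·m

P_in = √3·V·I·cosφ = 1.732 × 690 × 17.2 × 0.904 = 18582 W
P_out = η·P_in = 0.806 × 18582 = 14977 W
n_s = 120×50/6 = 1000 rpm; n = 1000×(1−0.0205) = 980 rpm
ω = 2π×980/60 = 102.6 rad/s
τ = P_out/ω = 14977/102.6 = 146 N·m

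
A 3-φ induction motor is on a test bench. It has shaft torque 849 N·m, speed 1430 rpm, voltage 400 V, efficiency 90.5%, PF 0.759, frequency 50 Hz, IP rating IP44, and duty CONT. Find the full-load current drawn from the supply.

ω = 2π×1430/60 = 149.7 rad/s; P_out = τω = 849 × 149.7 = 127095 W
P_in = P_out / η = 127095 / 0.905 = 140436 W
I_L = P_in / (√3·V_L·cosφ) = 140436 / (1.732 × 400 × 0.759) = 267 A

267 A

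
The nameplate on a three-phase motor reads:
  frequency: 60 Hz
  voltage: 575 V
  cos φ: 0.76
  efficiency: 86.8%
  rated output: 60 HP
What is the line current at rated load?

P_out = 60 × 746 = 44760 W
P_in = P_out / η = 44760 / 0.868 = 51567 W
I_L = P_in / (√3·V_L·cosφ) = 51567 / (1.732 × 575 × 0.76) = 68.1 A

68.1 A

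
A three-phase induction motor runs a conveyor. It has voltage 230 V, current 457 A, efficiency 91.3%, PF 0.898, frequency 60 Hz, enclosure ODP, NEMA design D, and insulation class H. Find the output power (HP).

200 HP

P_in = √3·V·I·cosφ = 1.732 × 230 × 457 × 0.898 = 163481 W
P_out = η·P_in = 0.913 × 163481 = 149258 W
= 149258/746 = 200 HP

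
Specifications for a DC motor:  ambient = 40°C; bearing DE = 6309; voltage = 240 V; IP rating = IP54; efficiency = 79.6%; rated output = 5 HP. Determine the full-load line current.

P_out = 5 × 746 = 3730 W
P_in = P_out / η = 3730 / 0.796 = 4686 W
I = P_in / V = 4686 / 240 = 19.5 A

19.5 A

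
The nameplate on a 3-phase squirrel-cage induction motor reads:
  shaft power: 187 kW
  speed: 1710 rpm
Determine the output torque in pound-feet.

ω = 2π × 1710/60 = 179.1 rad/s
τ = P/ω = 187000/179.1 = 1044 N·m
In lb·ft: 1044/1.356 = 770 lb·ft

770 lb·ft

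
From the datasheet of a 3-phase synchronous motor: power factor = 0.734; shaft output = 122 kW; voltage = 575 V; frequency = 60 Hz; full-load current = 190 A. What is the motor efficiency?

87.8 %

P_out = 122 kW = 122000 W
P_in = √3·V_L·I_L·cosφ = 1.732 × 575 × 190 × 0.734 = 138888 W
η = P_out / P_in = 122000 / 138888 = 0.878 = 87.8%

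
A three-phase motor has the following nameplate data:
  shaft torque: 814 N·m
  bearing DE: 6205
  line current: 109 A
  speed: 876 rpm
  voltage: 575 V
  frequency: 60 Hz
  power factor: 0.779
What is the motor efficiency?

88.3 %

ω = 2π × 876/60 = 91.73 rad/s; P_out = τω = 814 × 91.73 = 74668 W
P_in = √3·V_L·I_L·cosφ = 1.732 × 575 × 109 × 0.779 = 84563 W
η = P_out / P_in = 74668 / 84563 = 0.883 = 88.3%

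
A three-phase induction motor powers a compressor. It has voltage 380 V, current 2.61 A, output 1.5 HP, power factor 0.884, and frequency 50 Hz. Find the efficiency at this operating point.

P_out = 1.5 × 746 = 1119 W
P_in = √3·V_L·I_L·cosφ = 1.732 × 380 × 2.61 × 0.884 = 1519 W
η = P_out / P_in = 1119 / 1519 = 0.737 = 73.7%

73.7 %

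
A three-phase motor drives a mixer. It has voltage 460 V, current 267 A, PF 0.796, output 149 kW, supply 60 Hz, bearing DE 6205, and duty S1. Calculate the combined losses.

20.3 kW

P_in = √3·V·I·cosφ = 1.732×460×267×0.796 = 169328 W
P_out = 149000 W
Losses = P_in − P_out = 169328 − 149000 = 20328 W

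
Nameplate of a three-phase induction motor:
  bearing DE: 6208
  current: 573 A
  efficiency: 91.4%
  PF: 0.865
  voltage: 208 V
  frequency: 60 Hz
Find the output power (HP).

219 HP

P_in = √3·V·I·cosφ = 1.732 × 208 × 573 × 0.865 = 178559 W
P_out = η·P_in = 0.914 × 178559 = 163203 W
= 163203/746 = 219 HP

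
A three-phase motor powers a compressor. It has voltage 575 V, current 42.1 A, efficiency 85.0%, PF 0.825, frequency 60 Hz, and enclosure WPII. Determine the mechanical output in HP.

P_in = √3·V·I·cosφ = 1.732 × 575 × 42.1 × 0.825 = 34590 W
P_out = η·P_in = 0.85 × 34590 = 29402 W
= 29402/746 = 39.4 HP

39.4 HP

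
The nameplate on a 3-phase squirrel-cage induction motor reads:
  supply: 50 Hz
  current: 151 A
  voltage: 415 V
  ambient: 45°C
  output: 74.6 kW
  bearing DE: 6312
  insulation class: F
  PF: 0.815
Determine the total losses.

P_in = √3·V·I·cosφ = 1.732×415×151×0.815 = 88457 W
P_out = 74600 W
Losses = P_in − P_out = 88457 − 74600 = 13857 W

13900 W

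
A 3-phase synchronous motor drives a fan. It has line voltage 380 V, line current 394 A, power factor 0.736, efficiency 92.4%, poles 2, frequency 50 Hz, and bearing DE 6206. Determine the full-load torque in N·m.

561 N·m

P_in = √3·V·I·cosφ = 1.732 × 380 × 394 × 0.736 = 190856 W
P_out = η·P_in = 0.924 × 190856 = 176351 W
n = n_s = 120×50/2 = 3000 rpm (synchronous)
ω = 2π×3000/60 = 314.2 rad/s
τ = P_out/ω = 176351/314.2 = 561 N·m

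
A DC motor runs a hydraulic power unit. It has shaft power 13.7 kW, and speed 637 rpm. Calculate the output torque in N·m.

205 N·m

ω = 2π × 637/60 = 66.71 rad/s
τ = P/ω = 13700/66.71 = 205 N·m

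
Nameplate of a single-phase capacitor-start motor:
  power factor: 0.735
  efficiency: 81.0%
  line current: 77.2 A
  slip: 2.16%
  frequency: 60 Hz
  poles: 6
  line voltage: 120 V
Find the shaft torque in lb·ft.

33.1 lb·ft

P_in = V·I·cosφ = 120 × 77.2 × 0.735 = 6809 W
P_out = η·P_in = 0.81 × 6809 = 5515 W
n_s = 120×60/6 = 1200 rpm; n = 1200×(1−0.0216) = 1174 rpm
ω = 2π×1174/60 = 122.9 rad/s
τ = P_out/ω = 5515/122.9 = 44.87 N·m
In lb·ft: 44.87/1.356 = 33.1 lb·ft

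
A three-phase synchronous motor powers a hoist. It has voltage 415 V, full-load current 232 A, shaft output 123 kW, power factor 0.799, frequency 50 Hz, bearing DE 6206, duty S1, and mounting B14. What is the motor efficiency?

P_out = 123 kW = 123000 W
P_in = √3·V_L·I_L·cosφ = 1.732 × 415 × 232 × 0.799 = 133239 W
η = P_out / P_in = 123000 / 133239 = 0.923 = 92.3%

92.3 %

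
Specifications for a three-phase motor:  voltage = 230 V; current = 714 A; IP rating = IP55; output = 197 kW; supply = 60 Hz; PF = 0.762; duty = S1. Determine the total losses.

P_in = √3·V·I·cosφ = 1.732×230×714×0.762 = 216735 W
P_out = 197000 W
Losses = P_in − P_out = 216735 − 197000 = 19735 W

19700 W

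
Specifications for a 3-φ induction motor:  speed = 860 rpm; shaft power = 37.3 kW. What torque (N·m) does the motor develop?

ω = 2π × 860/60 = 90.06 rad/s
τ = P/ω = 37300/90.06 = 414 N·m

414 N·m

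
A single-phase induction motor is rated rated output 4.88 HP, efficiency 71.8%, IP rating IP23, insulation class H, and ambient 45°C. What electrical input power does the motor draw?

5.07 kW

P_out = 4.88 × 746 = 3640 W
P_in = P_out/η = 3640/0.718 = 5070 W = 5.07 kW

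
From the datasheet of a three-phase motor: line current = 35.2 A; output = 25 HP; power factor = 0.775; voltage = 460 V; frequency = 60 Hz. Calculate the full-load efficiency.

P_out = 25 × 746 = 18650 W
P_in = √3·V_L·I_L·cosφ = 1.732 × 460 × 35.2 × 0.775 = 21735 W
η = P_out / P_in = 18650 / 21735 = 0.858 = 85.8%

85.8 %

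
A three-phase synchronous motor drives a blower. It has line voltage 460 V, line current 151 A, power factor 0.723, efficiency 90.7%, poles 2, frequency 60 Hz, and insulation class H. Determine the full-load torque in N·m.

209 N·m

P_in = √3·V·I·cosφ = 1.732 × 460 × 151 × 0.723 = 86980 W
P_out = η·P_in = 0.907 × 86980 = 78891 W
n = n_s = 120×60/2 = 3600 rpm (synchronous)
ω = 2π×3600/60 = 377 rad/s
τ = P_out/ω = 78891/377 = 209 N·m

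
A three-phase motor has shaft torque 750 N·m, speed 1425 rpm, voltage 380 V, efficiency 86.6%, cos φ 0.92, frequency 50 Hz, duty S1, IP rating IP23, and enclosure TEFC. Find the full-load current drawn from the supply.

213 A

ω = 2π×1425/60 = 149.2 rad/s; P_out = τω = 750 × 149.2 = 111900 W
P_in = P_out / η = 111900 / 0.866 = 129215 W
I_L = P_in / (√3·V_L·cosφ) = 129215 / (1.732 × 380 × 0.92) = 213 A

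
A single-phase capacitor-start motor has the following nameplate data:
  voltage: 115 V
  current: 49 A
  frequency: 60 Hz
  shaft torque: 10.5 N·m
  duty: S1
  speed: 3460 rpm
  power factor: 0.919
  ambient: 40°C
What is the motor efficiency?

73.5 %

ω = 2π × 3460/60 = 362.3 rad/s; P_out = τω = 10.5 × 362.3 = 3804 W
P_in = V·I·cosφ = 115 × 49 × 0.919 = 5179 W
η = P_out / P_in = 3804 / 5179 = 0.735 = 73.5%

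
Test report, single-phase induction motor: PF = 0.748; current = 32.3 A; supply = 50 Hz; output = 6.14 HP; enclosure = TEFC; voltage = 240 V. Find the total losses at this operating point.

1220 W

P_in = V·I·cosφ = 240×32.3×0.748 = 5798 W
P_out = 6.14×746 = 4580 W
Losses = P_in − P_out = 5798 − 4580 = 1218 W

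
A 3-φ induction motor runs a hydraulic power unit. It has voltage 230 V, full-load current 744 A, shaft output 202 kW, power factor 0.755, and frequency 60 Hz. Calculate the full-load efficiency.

90.3 %

P_out = 202 kW = 202000 W
P_in = √3·V_L·I_L·cosφ = 1.732 × 230 × 744 × 0.755 = 223767 W
η = P_out / P_in = 202000 / 223767 = 0.903 = 90.3%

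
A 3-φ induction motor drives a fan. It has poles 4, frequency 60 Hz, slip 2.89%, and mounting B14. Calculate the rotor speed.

1748 rpm

n_s = 120f/p = 120×60/4 = 1800 rpm
n = n_s(1 − s) = 1800 × (1 − 0.0289) = 1748 rpm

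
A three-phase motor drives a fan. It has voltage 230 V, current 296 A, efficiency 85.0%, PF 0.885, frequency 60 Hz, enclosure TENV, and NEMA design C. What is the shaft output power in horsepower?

P_in = √3·V·I·cosφ = 1.732 × 230 × 296 × 0.885 = 104354 W
P_out = η·P_in = 0.85 × 104354 = 88701 W
= 88701/746 = 119 HP

119 HP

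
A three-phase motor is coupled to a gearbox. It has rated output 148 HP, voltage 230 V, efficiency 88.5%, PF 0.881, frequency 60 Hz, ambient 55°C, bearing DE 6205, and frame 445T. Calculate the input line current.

P_out = 148 × 746 = 110408 W
P_in = P_out / η = 110408 / 0.885 = 124755 W
I_L = P_in / (√3·V_L·cosφ) = 124755 / (1.732 × 230 × 0.881) = 355 A

355 A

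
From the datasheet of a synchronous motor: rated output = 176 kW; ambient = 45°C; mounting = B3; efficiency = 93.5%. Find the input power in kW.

188 kW

P_out = 176000 W
P_in = P_out/η = 176000/0.935 = 188235 W = 188 kW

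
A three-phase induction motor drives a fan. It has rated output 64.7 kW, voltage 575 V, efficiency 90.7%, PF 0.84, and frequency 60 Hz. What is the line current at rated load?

85.3 A

P_out = 64.7 kW = 64700 W
P_in = P_out / η = 64700 / 0.907 = 71334 W
I_L = P_in / (√3·V_L·cosφ) = 71334 / (1.732 × 575 × 0.84) = 85.3 A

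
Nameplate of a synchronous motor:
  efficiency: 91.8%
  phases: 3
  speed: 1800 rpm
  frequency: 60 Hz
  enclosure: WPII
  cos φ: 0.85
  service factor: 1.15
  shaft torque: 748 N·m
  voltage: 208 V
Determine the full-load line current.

502 A

ω = 2π×1800/60 = 188.5 rad/s; P_out = τω = 748 × 188.5 = 140998 W
P_in = P_out / η = 140998 / 0.918 = 153593 W
I_L = P_in / (√3·V_L·cosφ) = 153593 / (1.732 × 208 × 0.85) = 502 A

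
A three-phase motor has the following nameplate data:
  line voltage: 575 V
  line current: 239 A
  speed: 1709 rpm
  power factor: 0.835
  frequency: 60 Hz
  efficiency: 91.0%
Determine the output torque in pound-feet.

P_in = √3·V·I·cosφ = 1.732 × 575 × 239 × 0.835 = 198747 W
P_out = η·P_in = 0.91 × 198747 = 180860 W
n = 1709 rpm
ω = 2π×1709/60 = 179 rad/s
τ = P_out/ω = 180860/179 = 1010 N·m
In lb·ft: 1010/1.356 = 745 lb·ft

745 lb·ft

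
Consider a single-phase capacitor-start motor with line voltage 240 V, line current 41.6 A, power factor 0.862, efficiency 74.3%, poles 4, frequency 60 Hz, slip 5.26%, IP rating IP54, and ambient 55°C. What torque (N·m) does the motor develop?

P_in = V·I·cosφ = 240 × 41.6 × 0.862 = 8606 W
P_out = η·P_in = 0.743 × 8606 = 6394 W
n_s = 120×60/4 = 1800 rpm; n = 1800×(1−0.0526) = 1705 rpm
ω = 2π×1705/60 = 178.5 rad/s
τ = P_out/ω = 6394/178.5 = 35.8 N·m

35.8 N·m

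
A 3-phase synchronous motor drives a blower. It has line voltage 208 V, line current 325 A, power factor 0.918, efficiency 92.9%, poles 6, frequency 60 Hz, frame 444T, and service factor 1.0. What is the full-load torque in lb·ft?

586 lb·ft

P_in = √3·V·I·cosφ = 1.732 × 208 × 325 × 0.918 = 107482 W
P_out = η·P_in = 0.929 × 107482 = 99851 W
n = n_s = 120×60/6 = 1200 rpm (synchronous)
ω = 2π×1200/60 = 125.7 rad/s
τ = P_out/ω = 99851/125.7 = 794.4 N·m
In lb·ft: 794.4/1.356 = 586 lb·ft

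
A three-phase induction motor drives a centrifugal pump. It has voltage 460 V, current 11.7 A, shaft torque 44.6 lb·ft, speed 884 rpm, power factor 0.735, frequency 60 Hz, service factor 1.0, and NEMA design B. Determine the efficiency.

81.7 %

τ = 44.6 lb·ft × 1.356 = 60.48 N·m
ω = 2π × 884/60 = 92.57 rad/s; P_out = τω = 60.48 × 92.57 = 5599 W
P_in = √3·V_L·I_L·cosφ = 1.732 × 460 × 11.7 × 0.735 = 6851 W
η = P_out / P_in = 5599 / 6851 = 0.817 = 81.7%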